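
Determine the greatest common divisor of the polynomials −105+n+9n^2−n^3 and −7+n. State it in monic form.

−7+n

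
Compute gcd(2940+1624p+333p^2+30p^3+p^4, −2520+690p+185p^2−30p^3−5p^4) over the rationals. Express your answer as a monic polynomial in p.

42+13p+p^2

By polynomial division,
  p^4+30p^3+333p^2+1624p+2940 = (−1/5)(−5p^4−30p^3+185p^2+690p−2520) + (24p^3+370p^2+1762p+2436)
  −5p^4−30p^3+185p^2+690p−2520 = (−(5/24)p+565/288)(24p^3+370p^2+1762p+2436) + (−(25025/144)p^2−(325325/144)p−175175/24)
  24p^3+370p^2+1762p+2436 = (−(3456/25025)p−8352/25025)(−(25025/144)p^2−(325325/144)p−175175/24) + (0)
Last nonzero remainder: −(25025/144)p^2−(325325/144)p−175175/24. Dividing through by −25025/144 gives the monic gcd p^2+13p+42.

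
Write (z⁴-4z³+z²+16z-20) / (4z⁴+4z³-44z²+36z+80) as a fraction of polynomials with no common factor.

(z²-4)/(4z²+20z+16)

By polynomial division,
  z⁴-4z³+z²+16z-20 = (1/4)(4z⁴+4z³-44z²+36z+80) + (-5z³+12z²+7z-40)
  4z⁴+4z³-44z²+36z+80 = (-(4/5)z-68/25)(-5z³+12z²+7z-40) + (-(144/25)z²+(576/25)z-144/5)
  -5z³+12z²+7z-40 = ((125/144)z+25/18)(-(144/25)z²+(576/25)z-144/5) + (0)
Last nonzero remainder: -(144/25)z²+(576/25)z-144/5. Dividing through by -144/25 gives the monic gcd z²-4z+5.
Cancel z²-4z+5 from numerator and denominator to get the reduced form.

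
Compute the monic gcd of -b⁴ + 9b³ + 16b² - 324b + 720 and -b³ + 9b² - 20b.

By polynomial division,
  -b⁴ + 9b³ + 16b² - 324b + 720 = (b)(-b³ + 9b² - 20b) + (36b² - 324b + 720)
  -b³ + 9b² - 20b = (-(1/36)b)(36b² - 324b + 720) + (0)
Last nonzero remainder: 36b² - 324b + 720. Dividing through by 36 gives the monic gcd b² - 9b + 20.

b² - 9b + 20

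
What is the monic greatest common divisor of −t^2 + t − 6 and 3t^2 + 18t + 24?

Euclidean algorithm in ℚ[t]:
  −t^2 + t − 6 = (−1/3)(3t^2 + 18t + 24) + (7t + 2)
  3t^2 + 18t + 24 = ((3/7)t + 120/49)(7t + 2) + (936/49)
  7t + 2 = ((343/936)t + 49/468)(936/49) + (0)
The last nonzero remainder is the constant 936/49, so the polynomials are coprime and gcd = 1.

1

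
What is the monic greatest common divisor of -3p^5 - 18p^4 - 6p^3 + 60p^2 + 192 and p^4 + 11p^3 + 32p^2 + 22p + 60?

p^2 + 2

Apply the Euclidean algorithm:
  -3p^5 - 18p^4 - 6p^3 + 60p^2 + 192 = (-3p + 15)(p^4 + 11p^3 + 32p^2 + 22p + 60) + (-75p^3 - 354p^2 - 150p - 708)
  p^4 + 11p^3 + 32p^2 + 22p + 60 = (-(1/75)p - 157/1875)(-75p^3 - 354p^2 - 150p - 708) + ((224/625)p^2 + 448/625)
  -75p^3 - 354p^2 - 150p - 708 = (-(46875/224)p - 110625/112)((224/625)p^2 + 448/625) + (0)
Last nonzero remainder: (224/625)p^2 + 448/625. Dividing through by 224/625 gives the monic gcd p^2 + 2.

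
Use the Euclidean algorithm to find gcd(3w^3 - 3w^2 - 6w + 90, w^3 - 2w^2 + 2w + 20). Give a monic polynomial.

By polynomial division,
  3w^3 - 3w^2 - 6w + 90 = (3)(w^3 - 2w^2 + 2w + 20) + (3w^2 - 12w + 30)
  w^3 - 2w^2 + 2w + 20 = ((1/3)w + 2/3)(3w^2 - 12w + 30) + (0)
Last nonzero remainder: 3w^2 - 12w + 30. Dividing through by 3 gives the monic gcd w^2 - 4w + 10.

w^2 - 4w + 10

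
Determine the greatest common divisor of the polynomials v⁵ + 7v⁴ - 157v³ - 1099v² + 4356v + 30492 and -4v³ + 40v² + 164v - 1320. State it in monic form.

Apply the Euclidean algorithm:
  v⁵ + 7v⁴ - 157v³ - 1099v² + 4356v + 30492 = (-(1/4)v² - (17/4)v - 27/2)(-4v³ + 40v² + 164v - 1320) + (-192v² + 960v + 12672)
  -4v³ + 40v² + 164v - 1320 = ((1/48)v - 5/48)(-192v² + 960v + 12672) + (0)
Last nonzero remainder: -192v² + 960v + 12672. Dividing through by -192 gives the monic gcd v² - 5v - 66.

v² - 5v - 66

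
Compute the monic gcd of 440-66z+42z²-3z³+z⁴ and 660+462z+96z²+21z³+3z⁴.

Repeated division with remainder:
  z⁴-3z³+42z²-66z+440 = (1/3)(3z⁴+21z³+96z²+462z+660) + (-10z³+10z²-220z+220)
  3z⁴+21z³+96z²+462z+660 = (-(3/10)z-12/5)(-10z³+10z²-220z+220) + (54z²+1188)
  -10z³+10z²-220z+220 = (-(5/27)z+5/27)(54z²+1188) + (0)
Last nonzero remainder: 54z²+1188. Dividing through by 54 gives the monic gcd z²+22.

22+z²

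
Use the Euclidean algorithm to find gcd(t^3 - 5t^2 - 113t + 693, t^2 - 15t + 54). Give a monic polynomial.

t - 9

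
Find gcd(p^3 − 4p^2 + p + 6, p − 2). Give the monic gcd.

p − 2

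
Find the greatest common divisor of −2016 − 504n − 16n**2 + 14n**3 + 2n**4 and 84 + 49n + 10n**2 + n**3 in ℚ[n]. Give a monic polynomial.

28 + 7n + n**2

By polynomial division,
  2n**4 + 14n**3 − 16n**2 − 504n − 2016 = (2n − 6)(n**3 + 10n**2 + 49n + 84) + (−54n**2 − 378n − 1512)
  n**3 + 10n**2 + 49n + 84 = (−(1/54)n − 1/18)(−54n**2 − 378n − 1512) + (0)
Last nonzero remainder: −54n**2 − 378n − 1512. Dividing through by −54 gives the monic gcd n**2 + 7n + 28.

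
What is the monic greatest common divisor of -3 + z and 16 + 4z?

1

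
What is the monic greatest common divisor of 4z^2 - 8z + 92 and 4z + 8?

1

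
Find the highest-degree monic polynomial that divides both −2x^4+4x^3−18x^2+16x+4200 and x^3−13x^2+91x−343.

x−7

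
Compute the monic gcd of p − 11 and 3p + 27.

1

Apply the Euclidean algorithm:
  p − 11 = (1/3)(3p + 27) + (−20)
  3p + 27 = (−(3/20)p − 27/20)(−20) + (0)
The last nonzero remainder is the constant −20, so the polynomials are coprime and gcd = 1.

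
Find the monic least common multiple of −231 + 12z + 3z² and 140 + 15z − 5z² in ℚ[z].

−308 − 61z + 8z² + z³

Repeated division with remainder:
  3z² + 12z − 231 = (−3/5)(−5z² + 15z + 140) + (21z − 147)
  −5z² + 15z + 140 = (−(5/21)z − 20/21)(21z − 147) + (0)
Last nonzero remainder: 21z − 147. Dividing through by 21 gives the monic gcd z − 7.
Then lcm(f, g) = f·g / gcd(f, g); expanding and making the result monic gives the answer.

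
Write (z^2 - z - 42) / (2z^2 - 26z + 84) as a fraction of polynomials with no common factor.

By polynomial division,
  z^2 - z - 42 = (1/2)(2z^2 - 26z + 84) + (12z - 84)
  2z^2 - 26z + 84 = ((1/6)z - 1)(12z - 84) + (0)
Last nonzero remainder: 12z - 84. Dividing through by 12 gives the monic gcd z - 7.
Cancel z - 7 from numerator and denominator to get the reduced form.

(z + 6)/(2z - 12)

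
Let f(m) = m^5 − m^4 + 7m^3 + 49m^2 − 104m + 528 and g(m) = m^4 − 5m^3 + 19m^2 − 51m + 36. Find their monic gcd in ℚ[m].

m^2 − m + 12

By polynomial division,
  m^5 − m^4 + 7m^3 + 49m^2 − 104m + 528 = (m + 4)(m^4 − 5m^3 + 19m^2 − 51m + 36) + (8m^3 + 24m^2 + 64m + 384)
  m^4 − 5m^3 + 19m^2 − 51m + 36 = ((1/8)m − 1)(8m^3 + 24m^2 + 64m + 384) + (35m^2 − 35m + 420)
  8m^3 + 24m^2 + 64m + 384 = ((8/35)m + 32/35)(35m^2 − 35m + 420) + (0)
Last nonzero remainder: 35m^2 − 35m + 420. Dividing through by 35 gives the monic gcd m^2 − m + 12.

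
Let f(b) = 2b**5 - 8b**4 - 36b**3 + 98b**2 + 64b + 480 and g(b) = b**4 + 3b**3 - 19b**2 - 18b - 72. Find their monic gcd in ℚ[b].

b**3 - 3b**2 - b - 12

By polynomial division,
  2b**5 - 8b**4 - 36b**3 + 98b**2 + 64b + 480 = (2b - 14)(b**4 + 3b**3 - 19b**2 - 18b - 72) + (44b**3 - 132b**2 - 44b - 528)
  b**4 + 3b**3 - 19b**2 - 18b - 72 = ((1/44)b + 3/22)(44b**3 - 132b**2 - 44b - 528) + (0)
Last nonzero remainder: 44b**3 - 132b**2 - 44b - 528. Dividing through by 44 gives the monic gcd b**3 - 3b**2 - b - 12.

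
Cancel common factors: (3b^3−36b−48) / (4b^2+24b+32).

(3b^2−6b−24)/(4b+16)

Repeated division with remainder:
  3b^3−36b−48 = ((3/4)b−9/2)(4b^2+24b+32) + (48b+96)
  4b^2+24b+32 = ((1/12)b+1/3)(48b+96) + (0)
Last nonzero remainder: 48b+96. Dividing through by 48 gives the monic gcd b+2.
Cancel b+2 from numerator and denominator to get the reduced form.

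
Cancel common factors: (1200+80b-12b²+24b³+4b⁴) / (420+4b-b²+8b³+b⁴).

Euclidean algorithm in ℚ[b]:
  4b⁴+24b³-12b²+80b+1200 = (4)(b⁴+8b³-b²+4b+420) + (-8b³-8b²+64b-480)
  b⁴+8b³-b²+4b+420 = (-(1/8)b-7/8)(-8b³-8b²+64b-480) + (0)
Last nonzero remainder: -8b³-8b²+64b-480. Dividing through by -8 gives the monic gcd b³+b²-8b+60.
Cancel b³+b²-8b+60 from numerator and denominator to get the reduced form.

(20+4b)/(7+b)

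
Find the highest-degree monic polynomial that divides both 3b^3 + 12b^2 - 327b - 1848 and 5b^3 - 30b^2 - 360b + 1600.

b + 8

Euclidean algorithm in ℚ[b]:
  3b^3 + 12b^2 - 327b - 1848 = (3/5)(5b^3 - 30b^2 - 360b + 1600) + (30b^2 - 111b - 2808)
  5b^3 - 30b^2 - 360b + 1600 = ((1/6)b - 23/60)(30b^2 - 111b - 2808) + ((1309/20)b + 2618/5)
  30b^2 - 111b - 2808 = ((600/1309)b - 7020/1309)((1309/20)b + 2618/5) + (0)
Last nonzero remainder: (1309/20)b + 2618/5. Dividing through by 1309/20 gives the monic gcd b + 8.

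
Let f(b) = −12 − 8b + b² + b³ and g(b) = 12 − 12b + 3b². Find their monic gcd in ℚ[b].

By polynomial division,
  b³ + b² − 8b − 12 = ((1/3)b + 5/3)(3b² − 12b + 12) + (8b − 32)
  3b² − 12b + 12 = ((3/8)b)(8b − 32) + (12)
  8b − 32 = ((2/3)b − 8/3)(12) + (0)
The last nonzero remainder is the constant 12, so the polynomials are coprime and gcd = 1.

1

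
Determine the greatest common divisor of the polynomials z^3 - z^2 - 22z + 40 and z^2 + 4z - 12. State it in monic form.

z - 2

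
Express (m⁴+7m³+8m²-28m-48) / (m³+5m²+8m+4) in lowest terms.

Euclidean algorithm in ℚ[m]:
  m⁴+7m³+8m²-28m-48 = (m+2)(m³+5m²+8m+4) + (-10m²-48m-56)
  m³+5m²+8m+4 = (-(1/10)m-1/50)(-10m²-48m-56) + ((36/25)m+72/25)
  -10m²-48m-56 = (-(125/18)m-175/9)((36/25)m+72/25) + (0)
Last nonzero remainder: (36/25)m+72/25. Dividing through by 36/25 gives the monic gcd m+2.
Cancel m+2 from numerator and denominator to get the reduced form.

(m³+5m²-2m-24)/(m²+3m+2)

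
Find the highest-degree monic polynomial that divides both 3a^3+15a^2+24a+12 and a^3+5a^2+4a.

a+1

By polynomial division,
  3a^3+15a^2+24a+12 = (3)(a^3+5a^2+4a) + (12a+12)
  a^3+5a^2+4a = ((1/12)a^2+(1/3)a)(12a+12) + (0)
Last nonzero remainder: 12a+12. Dividing through by 12 gives the monic gcd a+1.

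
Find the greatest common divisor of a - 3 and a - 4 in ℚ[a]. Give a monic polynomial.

Repeated division with remainder:
  a - 3 = (a - 4) + (1)
  a - 4 = (a - 4)(1) + (0)
The last nonzero remainder is the constant 1, so the polynomials are coprime and gcd = 1.

1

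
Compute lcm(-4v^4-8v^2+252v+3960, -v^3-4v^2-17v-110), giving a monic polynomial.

Apply the Euclidean algorithm:
  -4v^4-8v^2+252v+3960 = (4v-16)(-v^3-4v^2-17v-110) + (-4v^2+420v+2200)
  -v^3-4v^2-17v-110 = ((1/4)v+109/4)(-4v^2+420v+2200) + (-12012v-60060)
  -4v^2+420v+2200 = ((1/3003)v-10/273)(-12012v-60060) + (0)
Last nonzero remainder: -12012v-60060. Dividing through by -12012 gives the monic gcd v+5.
Then lcm(f, g) = f·g / gcd(f, g); expanding and making the result monic gives the answer.

v^6-v^5+24v^4-65v^3-883v^2-396v-21780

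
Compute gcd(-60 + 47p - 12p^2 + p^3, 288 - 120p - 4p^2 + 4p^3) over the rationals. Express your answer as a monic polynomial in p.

Apply the Euclidean algorithm:
  p^3 - 12p^2 + 47p - 60 = (1/4)(4p^3 - 4p^2 - 120p + 288) + (-11p^2 + 77p - 132)
  4p^3 - 4p^2 - 120p + 288 = (-(4/11)p - 24/11)(-11p^2 + 77p - 132) + (0)
Last nonzero remainder: -11p^2 + 77p - 132. Dividing through by -11 gives the monic gcd p^2 - 7p + 12.

12 - 7p + p^2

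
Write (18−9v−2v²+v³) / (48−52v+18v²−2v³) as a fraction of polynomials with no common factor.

(−3−v)/(−8+2v)

Euclidean algorithm in ℚ[v]:
  v³−2v²−9v+18 = (−1/2)(−2v³+18v²−52v+48) + (7v²−35v+42)
  −2v³+18v²−52v+48 = (−(2/7)v+8/7)(7v²−35v+42) + (0)
Last nonzero remainder: 7v²−35v+42. Dividing through by 7 gives the monic gcd v²−5v+6.
Cancel v²−5v+6 from numerator and denominator to get the reduced form.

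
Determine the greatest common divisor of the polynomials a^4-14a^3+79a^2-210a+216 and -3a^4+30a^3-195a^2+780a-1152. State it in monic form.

Euclidean algorithm in ℚ[a]:
  a^4-14a^3+79a^2-210a+216 = (-1/3)(-3a^4+30a^3-195a^2+780a-1152) + (-4a^3+14a^2+50a-168)
  -3a^4+30a^3-195a^2+780a-1152 = ((3/4)a-39/8)(-4a^3+14a^2+50a-168) + (-(657/4)a^2+(4599/4)a-1971)
  -4a^3+14a^2+50a-168 = ((16/657)a+56/657)(-(657/4)a^2+(4599/4)a-1971) + (0)
Last nonzero remainder: -(657/4)a^2+(4599/4)a-1971. Dividing through by -657/4 gives the monic gcd a^2-7a+12.

a^2-7a+12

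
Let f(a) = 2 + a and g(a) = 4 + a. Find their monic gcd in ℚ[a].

1

Repeated division with remainder:
  a + 2 = (a + 4) + (-2)
  a + 4 = (-(1/2)a - 2)(-2) + (0)
The last nonzero remainder is the constant -2, so the polynomials are coprime and gcd = 1.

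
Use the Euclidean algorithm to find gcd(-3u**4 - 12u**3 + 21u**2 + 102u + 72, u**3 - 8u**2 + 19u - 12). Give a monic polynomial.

u - 3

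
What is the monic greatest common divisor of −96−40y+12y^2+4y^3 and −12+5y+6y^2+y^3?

Repeated division with remainder:
  4y^3+12y^2−40y−96 = (4)(y^3+6y^2+5y−12) + (−12y^2−60y−48)
  y^3+6y^2+5y−12 = (−(1/12)y−1/12)(−12y^2−60y−48) + (−4y−16)
  −12y^2−60y−48 = (3y+3)(−4y−16) + (0)
Last nonzero remainder: −4y−16. Dividing through by −4 gives the monic gcd y+4.

4+y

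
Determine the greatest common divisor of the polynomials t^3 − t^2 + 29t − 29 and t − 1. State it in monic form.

t − 1

Repeated division with remainder:
  t^3 − t^2 + 29t − 29 = (t^2 + 29)(t − 1) + (0)
The last nonzero remainder t − 1 is already monic.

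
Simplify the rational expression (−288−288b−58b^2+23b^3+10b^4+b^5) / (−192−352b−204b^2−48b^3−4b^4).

Apply the Euclidean algorithm:
  b^5+10b^4+23b^3−58b^2−288b−288 = (−(1/4)b+1/2)(−4b^4−48b^3−204b^2−352b−192) + (−4b^3−44b^2−160b−192)
  −4b^4−48b^3−204b^2−352b−192 = (b+1)(−4b^3−44b^2−160b−192) + (0)
Last nonzero remainder: −4b^3−44b^2−160b−192. Dividing through by −4 gives the monic gcd b^3+11b^2+40b+48.
Cancel b^3+11b^2+40b+48 from numerator and denominator to get the reduced form.

(6+b−b^2)/(4+4b)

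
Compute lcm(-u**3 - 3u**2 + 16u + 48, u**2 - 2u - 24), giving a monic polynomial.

Repeated division with remainder:
  -u**3 - 3u**2 + 16u + 48 = (-u - 5)(u**2 - 2u - 24) + (-18u - 72)
  u**2 - 2u - 24 = (-(1/18)u + 1/3)(-18u - 72) + (0)
Last nonzero remainder: -18u - 72. Dividing through by -18 gives the monic gcd u + 4.
Then lcm(f, g) = f·g / gcd(f, g); expanding and making the result monic gives the answer.

u**4 - 3u**3 - 34u**2 + 48u + 288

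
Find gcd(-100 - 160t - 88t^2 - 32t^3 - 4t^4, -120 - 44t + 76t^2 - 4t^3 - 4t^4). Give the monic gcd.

Apply the Euclidean algorithm:
  -4t^4 - 32t^3 - 88t^2 - 160t - 100 = (-4t^4 - 4t^3 + 76t^2 - 44t - 120) + (-28t^3 - 164t^2 - 116t + 20)
  -4t^4 - 4t^3 + 76t^2 - 44t - 120 = ((1/7)t - 34/49)(-28t^3 - 164t^2 - 116t + 20) + (-(1040/49)t^2 - (6240/49)t - 5200/49)
  -28t^3 - 164t^2 - 116t + 20 = ((343/260)t - 49/260)(-(1040/49)t^2 - (6240/49)t - 5200/49) + (0)
Last nonzero remainder: -(1040/49)t^2 - (6240/49)t - 5200/49. Dividing through by -1040/49 gives the monic gcd t^2 + 6t + 5.

5 + 6t + t^2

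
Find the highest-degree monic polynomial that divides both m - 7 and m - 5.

1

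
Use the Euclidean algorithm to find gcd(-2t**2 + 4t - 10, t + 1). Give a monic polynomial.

1

Apply the Euclidean algorithm:
  -2t**2 + 4t - 10 = (-2t + 6)(t + 1) + (-16)
  t + 1 = (-(1/16)t - 1/16)(-16) + (0)
The last nonzero remainder is the constant -16, so the polynomials are coprime and gcd = 1.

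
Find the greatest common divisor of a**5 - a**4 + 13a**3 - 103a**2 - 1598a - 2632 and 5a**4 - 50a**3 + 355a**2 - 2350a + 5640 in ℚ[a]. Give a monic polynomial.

Euclidean algorithm in ℚ[a]:
  a**5 - a**4 + 13a**3 - 103a**2 - 1598a - 2632 = ((1/5)a + 9/5)(5a**4 - 50a**3 + 355a**2 - 2350a + 5640) + (32a**3 - 272a**2 + 1504a - 12784)
  5a**4 - 50a**3 + 355a**2 - 2350a + 5640 = ((5/32)a - 15/64)(32a**3 - 272a**2 + 1504a - 12784) + ((225/4)a**2 + 10575/4)
  32a**3 - 272a**2 + 1504a - 12784 = ((128/225)a - 1088/225)((225/4)a**2 + 10575/4) + (0)
Last nonzero remainder: (225/4)a**2 + 10575/4. Dividing through by 225/4 gives the monic gcd a**2 + 47.

a**2 + 47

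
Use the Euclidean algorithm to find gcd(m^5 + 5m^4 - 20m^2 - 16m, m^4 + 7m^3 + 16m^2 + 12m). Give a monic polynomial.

By polynomial division,
  m^5 + 5m^4 - 20m^2 - 16m = (m - 2)(m^4 + 7m^3 + 16m^2 + 12m) + (-2m^3 + 8m)
  m^4 + 7m^3 + 16m^2 + 12m = (-(1/2)m - 7/2)(-2m^3 + 8m) + (20m^2 + 40m)
  -2m^3 + 8m = (-(1/10)m + 1/5)(20m^2 + 40m) + (0)
Last nonzero remainder: 20m^2 + 40m. Dividing through by 20 gives the monic gcd m^2 + 2m.

m^2 + 2m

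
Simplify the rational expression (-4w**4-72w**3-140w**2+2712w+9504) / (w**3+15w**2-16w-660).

Apply the Euclidean algorithm:
  -4w**4-72w**3-140w**2+2712w+9504 = (-4w-12)(w**3+15w**2-16w-660) + (-24w**2-120w+1584)
  w**3+15w**2-16w-660 = (-(1/24)w-5/12)(-24w**2-120w+1584) + (0)
Last nonzero remainder: -24w**2-120w+1584. Dividing through by -24 gives the monic gcd w**2+5w-66.
Cancel w**2+5w-66 from numerator and denominator to get the reduced form.

(-4w**2-52w-144)/(w+10)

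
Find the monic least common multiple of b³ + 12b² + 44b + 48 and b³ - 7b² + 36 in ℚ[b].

Apply the Euclidean algorithm:
  b³ + 12b² + 44b + 48 = (b³ - 7b² + 36) + (19b² + 44b + 12)
  b³ - 7b² + 36 = ((1/19)b - 177/361)(19b² + 44b + 12) + ((7560/361)b + 15120/361)
  19b² + 44b + 12 = ((6859/7560)b + 361/1260)((7560/361)b + 15120/361) + (0)
Last nonzero remainder: (7560/361)b + 15120/361. Dividing through by 7560/361 gives the monic gcd b + 2.
Then lcm(f, g) = f·g / gcd(f, g); expanding and making the result monic gives the answer.

b⁵ + 3b⁴ - 46b³ - 132b² + 360b + 864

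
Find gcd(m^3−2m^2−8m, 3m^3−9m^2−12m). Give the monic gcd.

m^2−4m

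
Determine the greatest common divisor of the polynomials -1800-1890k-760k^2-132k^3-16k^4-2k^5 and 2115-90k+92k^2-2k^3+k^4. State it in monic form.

Apply the Euclidean algorithm:
  -2k^5-16k^4-132k^3-760k^2-1890k-1800 = (-2k-20)(k^4-2k^3+92k^2-90k+2115) + (12k^3+900k^2+540k+40500)
  k^4-2k^3+92k^2-90k+2115 = ((1/12)k-77/12)(12k^3+900k^2+540k+40500) + (5822k^2+261990)
  12k^3+900k^2+540k+40500 = ((6/2911)k+450/2911)(5822k^2+261990) + (0)
Last nonzero remainder: 5822k^2+261990. Dividing through by 5822 gives the monic gcd k^2+45.

45+k^2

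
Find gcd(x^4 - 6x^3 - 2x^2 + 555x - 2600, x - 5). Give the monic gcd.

Repeated division with remainder:
  x^4 - 6x^3 - 2x^2 + 555x - 2600 = (x^3 - x^2 - 7x + 520)(x - 5) + (0)
The last nonzero remainder x - 5 is already monic.

x - 5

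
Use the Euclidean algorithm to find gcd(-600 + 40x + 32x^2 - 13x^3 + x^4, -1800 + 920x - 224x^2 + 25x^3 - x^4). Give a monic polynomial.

-200 + 80x - 16x^2 + x^3

Euclidean algorithm in ℚ[x]:
  x^4 - 13x^3 + 32x^2 + 40x - 600 = (-1)(-x^4 + 25x^3 - 224x^2 + 920x - 1800) + (12x^3 - 192x^2 + 960x - 2400)
  -x^4 + 25x^3 - 224x^2 + 920x - 1800 = (-(1/12)x + 3/4)(12x^3 - 192x^2 + 960x - 2400) + (0)
Last nonzero remainder: 12x^3 - 192x^2 + 960x - 2400. Dividing through by 12 gives the monic gcd x^3 - 16x^2 + 80x - 200.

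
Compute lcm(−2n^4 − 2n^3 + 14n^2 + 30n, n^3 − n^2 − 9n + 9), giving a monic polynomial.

n^6 + 3n^5 − 8n^4 − 32n^3 − 9n^2 + 45n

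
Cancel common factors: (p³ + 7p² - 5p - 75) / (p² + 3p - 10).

Euclidean algorithm in ℚ[p]:
  p³ + 7p² - 5p - 75 = (p + 4)(p² + 3p - 10) + (-7p - 35)
  p² + 3p - 10 = (-(1/7)p + 2/7)(-7p - 35) + (0)
Last nonzero remainder: -7p - 35. Dividing through by -7 gives the monic gcd p + 5.
Cancel p + 5 from numerator and denominator to get the reduced form.

(p² + 2p - 15)/(p - 2)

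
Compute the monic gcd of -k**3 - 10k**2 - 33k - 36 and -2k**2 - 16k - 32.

Euclidean algorithm in ℚ[k]:
  -k**3 - 10k**2 - 33k - 36 = ((1/2)k + 1)(-2k**2 - 16k - 32) + (-k - 4)
  -2k**2 - 16k - 32 = (2k + 8)(-k - 4) + (0)
Last nonzero remainder: -k - 4. Dividing through by -1 gives the monic gcd k + 4.

k + 4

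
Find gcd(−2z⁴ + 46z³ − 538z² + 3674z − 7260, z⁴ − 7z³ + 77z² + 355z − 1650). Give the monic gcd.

z³ − 12z² + 137z − 330

Apply the Euclidean algorithm:
  −2z⁴ + 46z³ − 538z² + 3674z − 7260 = (−2)(z⁴ − 7z³ + 77z² + 355z − 1650) + (32z³ − 384z² + 4384z − 10560)
  z⁴ − 7z³ + 77z² + 355z − 1650 = ((1/32)z + 5/32)(32z³ − 384z² + 4384z − 10560) + (0)
Last nonzero remainder: 32z³ − 384z² + 4384z − 10560. Dividing through by 32 gives the monic gcd z³ − 12z² + 137z − 330.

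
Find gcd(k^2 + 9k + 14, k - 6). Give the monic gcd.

Apply the Euclidean algorithm:
  k^2 + 9k + 14 = (k + 15)(k - 6) + (104)
  k - 6 = ((1/104)k - 3/52)(104) + (0)
The last nonzero remainder is the constant 104, so the polynomials are coprime and gcd = 1.

1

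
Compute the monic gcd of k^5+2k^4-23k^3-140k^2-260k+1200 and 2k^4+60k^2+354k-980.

Euclidean algorithm in ℚ[k]:
  k^5+2k^4-23k^3-140k^2-260k+1200 = ((1/2)k+1)(2k^4+60k^2+354k-980) + (-53k^3-377k^2-124k+2180)
  2k^4+60k^2+354k-980 = (-(2/53)k+754/2809)(-53k^3-377k^2-124k+2180) + ((439654/2809)k^2+(1318962/2809)k-4396540/2809)
  -53k^3-377k^2-124k+2180 = (-(148877/439654)k-306181/219827)((439654/2809)k^2+(1318962/2809)k-4396540/2809) + (0)
Last nonzero remainder: (439654/2809)k^2+(1318962/2809)k-4396540/2809. Dividing through by 439654/2809 gives the monic gcd k^2+3k-10.

k^2+3k-10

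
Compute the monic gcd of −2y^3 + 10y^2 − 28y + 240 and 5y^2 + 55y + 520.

By polynomial division,
  −2y^3 + 10y^2 − 28y + 240 = (−(2/5)y + 32/5)(5y^2 + 55y + 520) + (−172y − 3088)
  5y^2 + 55y + 520 = (−(5/172)y + 1495/7396)(−172y − 3088) + (2115620/1849)
  −172y − 3088 = (−(79507/528905)y − 1427428/528905)(2115620/1849) + (0)
The last nonzero remainder is the constant 2115620/1849, so the polynomials are coprime and gcd = 1.

1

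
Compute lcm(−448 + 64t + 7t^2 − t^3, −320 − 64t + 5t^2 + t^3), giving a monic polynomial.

Repeated division with remainder:
  −t^3 + 7t^2 + 64t − 448 = (−1)(t^3 + 5t^2 − 64t − 320) + (12t^2 − 768)
  t^3 + 5t^2 − 64t − 320 = ((1/12)t + 5/12)(12t^2 − 768) + (0)
Last nonzero remainder: 12t^2 − 768. Dividing through by 12 gives the monic gcd t^2 − 64.
Then lcm(f, g) = f·g / gcd(f, g); expanding and making the result monic gives the answer.

2240 + 128t − 99t^2 − 2t^3 + t^4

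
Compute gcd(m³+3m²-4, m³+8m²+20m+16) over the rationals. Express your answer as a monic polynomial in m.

By polynomial division,
  m³+3m²-4 = (m³+8m²+20m+16) + (-5m²-20m-20)
  m³+8m²+20m+16 = (-(1/5)m-4/5)(-5m²-20m-20) + (0)
Last nonzero remainder: -5m²-20m-20. Dividing through by -5 gives the monic gcd m²+4m+4.

m²+4m+4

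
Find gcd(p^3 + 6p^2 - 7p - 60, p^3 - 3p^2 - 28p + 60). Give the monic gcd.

p + 5

Euclidean algorithm in ℚ[p]:
  p^3 + 6p^2 - 7p - 60 = (p^3 - 3p^2 - 28p + 60) + (9p^2 + 21p - 120)
  p^3 - 3p^2 - 28p + 60 = ((1/9)p - 16/27)(9p^2 + 21p - 120) + (-(20/9)p - 100/9)
  9p^2 + 21p - 120 = (-(81/20)p + 54/5)(-(20/9)p - 100/9) + (0)
Last nonzero remainder: -(20/9)p - 100/9. Dividing through by -20/9 gives the monic gcd p + 5.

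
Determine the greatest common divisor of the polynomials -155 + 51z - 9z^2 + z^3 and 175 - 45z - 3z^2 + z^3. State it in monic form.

-5 + z

Repeated division with remainder:
  z^3 - 9z^2 + 51z - 155 = (z^3 - 3z^2 - 45z + 175) + (-6z^2 + 96z - 330)
  z^3 - 3z^2 - 45z + 175 = (-(1/6)z - 13/6)(-6z^2 + 96z - 330) + (108z - 540)
  -6z^2 + 96z - 330 = (-(1/18)z + 11/18)(108z - 540) + (0)
Last nonzero remainder: 108z - 540. Dividing through by 108 gives the monic gcd z - 5.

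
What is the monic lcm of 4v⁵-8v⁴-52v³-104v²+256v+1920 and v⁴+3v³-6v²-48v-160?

v⁶+2v⁵-21v⁴-78v³-40v²+736v+1920

By polynomial division,
  4v⁵-8v⁴-52v³-104v²+256v+1920 = (4v-20)(v⁴+3v³-6v²-48v-160) + (32v³-32v²-64v-1280)
  v⁴+3v³-6v²-48v-160 = ((1/32)v+1/8)(32v³-32v²-64v-1280) + (0)
Last nonzero remainder: 32v³-32v²-64v-1280. Dividing through by 32 gives the monic gcd v³-v²-2v-40.
Then lcm(f, g) = f·g / gcd(f, g); expanding and making the result monic gives the answer.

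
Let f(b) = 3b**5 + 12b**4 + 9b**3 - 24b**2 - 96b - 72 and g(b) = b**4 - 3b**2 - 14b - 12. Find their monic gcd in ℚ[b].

Apply the Euclidean algorithm:
  3b**5 + 12b**4 + 9b**3 - 24b**2 - 96b - 72 = (3b + 12)(b**4 - 3b**2 - 14b - 12) + (18b**3 + 54b**2 + 108b + 72)
  b**4 - 3b**2 - 14b - 12 = ((1/18)b - 1/6)(18b**3 + 54b**2 + 108b + 72) + (0)
Last nonzero remainder: 18b**3 + 54b**2 + 108b + 72. Dividing through by 18 gives the monic gcd b**3 + 3b**2 + 6b + 4.

b**3 + 3b**2 + 6b + 4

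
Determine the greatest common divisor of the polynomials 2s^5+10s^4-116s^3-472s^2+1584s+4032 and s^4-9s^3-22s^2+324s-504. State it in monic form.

s^2-36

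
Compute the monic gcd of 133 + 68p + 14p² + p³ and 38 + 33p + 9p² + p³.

Apply the Euclidean algorithm:
  p³ + 14p² + 68p + 133 = (p³ + 9p² + 33p + 38) + (5p² + 35p + 95)
  p³ + 9p² + 33p + 38 = ((1/5)p + 2/5)(5p² + 35p + 95) + (0)
Last nonzero remainder: 5p² + 35p + 95. Dividing through by 5 gives the monic gcd p² + 7p + 19.

19 + 7p + p²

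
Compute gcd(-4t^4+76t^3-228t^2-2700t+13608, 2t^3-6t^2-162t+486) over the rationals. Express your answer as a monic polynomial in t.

t-9

Repeated division with remainder:
  -4t^4+76t^3-228t^2-2700t+13608 = (-2t+32)(2t^3-6t^2-162t+486) + (-360t^2+3456t-1944)
  2t^3-6t^2-162t+486 = (-(1/180)t-11/300)(-360t^2+3456t-1944) + (-(1152/25)t+10368/25)
  -360t^2+3456t-1944 = ((125/16)t-75/16)(-(1152/25)t+10368/25) + (0)
Last nonzero remainder: -(1152/25)t+10368/25. Dividing through by -1152/25 gives the monic gcd t-9.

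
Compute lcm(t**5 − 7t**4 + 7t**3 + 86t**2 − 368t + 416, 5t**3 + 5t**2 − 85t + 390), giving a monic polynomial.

t**6 − t**5 − 35t**4 + 128t**3 + 148t**2 − 1792t + 2496

Repeated division with remainder:
  t**5 − 7t**4 + 7t**3 + 86t**2 − 368t + 416 = ((1/5)t**2 − (8/5)t + 32/5)(5t**3 + 5t**2 − 85t + 390) + (−160t**2 + 800t − 2080)
  5t**3 + 5t**2 − 85t + 390 = (−(1/32)t − 3/16)(−160t**2 + 800t − 2080) + (0)
Last nonzero remainder: −160t**2 + 800t − 2080. Dividing through by −160 gives the monic gcd t**2 − 5t + 13.
Then lcm(f, g) = f·g / gcd(f, g); expanding and making the result monic gives the answer.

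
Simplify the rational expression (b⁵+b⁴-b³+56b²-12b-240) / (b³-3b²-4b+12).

By polynomial division,
  b⁵+b⁴-b³+56b²-12b-240 = (b²+4b+15)(b³-3b²-4b+12) + (105b²-420)
  b³-3b²-4b+12 = ((1/105)b-1/35)(105b²-420) + (0)
Last nonzero remainder: 105b²-420. Dividing through by 105 gives the monic gcd b²-4.
Cancel b²-4 from numerator and denominator to get the reduced form.

(b³+b²+3b+60)/(b-3)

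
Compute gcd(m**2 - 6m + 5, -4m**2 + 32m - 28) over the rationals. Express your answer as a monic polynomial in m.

m - 1

Repeated division with remainder:
  m**2 - 6m + 5 = (-1/4)(-4m**2 + 32m - 28) + (2m - 2)
  -4m**2 + 32m - 28 = (-2m + 14)(2m - 2) + (0)
Last nonzero remainder: 2m - 2. Dividing through by 2 gives the monic gcd m - 1.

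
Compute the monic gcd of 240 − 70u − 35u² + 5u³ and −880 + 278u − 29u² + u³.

Repeated division with remainder:
  5u³ − 35u² − 70u + 240 = (5)(u³ − 29u² + 278u − 880) + (110u² − 1460u + 4640)
  u³ − 29u² + 278u − 880 = ((1/110)u − 173/1210)(110u² − 1460u + 4640) + ((3276/121)u − 26208/121)
  110u² − 1460u + 4640 = ((6655/1638)u − 17545/819)((3276/121)u − 26208/121) + (0)
Last nonzero remainder: (3276/121)u − 26208/121. Dividing through by 3276/121 gives the monic gcd u − 8.

−8 + u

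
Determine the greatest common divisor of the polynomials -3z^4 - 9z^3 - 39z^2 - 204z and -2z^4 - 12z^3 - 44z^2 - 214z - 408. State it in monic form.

z^3 + 3z^2 + 13z + 68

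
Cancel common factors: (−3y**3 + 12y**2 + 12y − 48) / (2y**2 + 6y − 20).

Apply the Euclidean algorithm:
  −3y**3 + 12y**2 + 12y − 48 = (−(3/2)y + 21/2)(2y**2 + 6y − 20) + (−81y + 162)
  2y**2 + 6y − 20 = (−(2/81)y − 10/81)(−81y + 162) + (0)
Last nonzero remainder: −81y + 162. Dividing through by −81 gives the monic gcd y − 2.
Cancel y − 2 from numerator and denominator to get the reduced form.

(−3y**2 + 6y + 24)/(2y + 10)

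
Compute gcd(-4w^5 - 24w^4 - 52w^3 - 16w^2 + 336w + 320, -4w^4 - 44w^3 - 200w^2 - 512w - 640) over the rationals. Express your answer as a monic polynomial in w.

w^3 + 7w^2 + 22w + 40

By polynomial division,
  -4w^5 - 24w^4 - 52w^3 - 16w^2 + 336w + 320 = (w - 5)(-4w^4 - 44w^3 - 200w^2 - 512w - 640) + (-72w^3 - 504w^2 - 1584w - 2880)
  -4w^4 - 44w^3 - 200w^2 - 512w - 640 = ((1/18)w + 2/9)(-72w^3 - 504w^2 - 1584w - 2880) + (0)
Last nonzero remainder: -72w^3 - 504w^2 - 1584w - 2880. Dividing through by -72 gives the monic gcd w^3 + 7w^2 + 22w + 40.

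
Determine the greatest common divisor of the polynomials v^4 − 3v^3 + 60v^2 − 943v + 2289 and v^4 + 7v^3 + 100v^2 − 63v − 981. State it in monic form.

v^3 + 4v^2 + 88v − 327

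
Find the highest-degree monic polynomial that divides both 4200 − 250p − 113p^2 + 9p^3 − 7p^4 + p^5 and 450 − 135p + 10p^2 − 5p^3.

Repeated division with remainder:
  p^5 − 7p^4 + 9p^3 − 113p^2 − 250p + 4200 = (−(1/5)p^2 + p + 28/5)(−5p^3 + 10p^2 − 135p + 450) + (56p^2 + 56p + 1680)
  −5p^3 + 10p^2 − 135p + 450 = (−(5/56)p + 15/56)(56p^2 + 56p + 1680) + (0)
Last nonzero remainder: 56p^2 + 56p + 1680. Dividing through by 56 gives the monic gcd p^2 + p + 30.

30 + p + p^2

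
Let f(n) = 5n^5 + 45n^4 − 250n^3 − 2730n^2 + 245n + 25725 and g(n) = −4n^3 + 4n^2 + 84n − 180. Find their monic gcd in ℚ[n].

n^2 + 2n − 15

Apply the Euclidean algorithm:
  5n^5 + 45n^4 − 250n^3 − 2730n^2 + 245n + 25725 = (−(5/4)n^2 − (25/2)n + 95/4)(−4n^3 + 4n^2 + 84n − 180) + (−2000n^2 − 4000n + 30000)
  −4n^3 + 4n^2 + 84n − 180 = ((1/500)n − 3/500)(−2000n^2 − 4000n + 30000) + (0)
Last nonzero remainder: −2000n^2 − 4000n + 30000. Dividing through by −2000 gives the monic gcd n^2 + 2n − 15.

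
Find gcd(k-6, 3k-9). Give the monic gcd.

1

Repeated division with remainder:
  k-6 = (1/3)(3k-9) + (-3)
  3k-9 = (-k+3)(-3) + (0)
The last nonzero remainder is the constant -3, so the polynomials are coprime and gcd = 1.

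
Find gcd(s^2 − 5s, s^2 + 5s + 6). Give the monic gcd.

By polynomial division,
  s^2 − 5s = (s^2 + 5s + 6) + (−10s − 6)
  s^2 + 5s + 6 = (−(1/10)s − 11/25)(−10s − 6) + (84/25)
  −10s − 6 = (−(125/42)s − 25/14)(84/25) + (0)
The last nonzero remainder is the constant 84/25, so the polynomials are coprime and gcd = 1.

1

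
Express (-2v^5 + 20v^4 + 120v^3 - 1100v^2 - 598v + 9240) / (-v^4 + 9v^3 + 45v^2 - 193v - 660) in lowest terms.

(2v^2 + 6v - 56)/(v + 4)

Apply the Euclidean algorithm:
  -2v^5 + 20v^4 + 120v^3 - 1100v^2 - 598v + 9240 = (2v - 2)(-v^4 + 9v^3 + 45v^2 - 193v - 660) + (48v^3 - 624v^2 + 336v + 7920)
  -v^4 + 9v^3 + 45v^2 - 193v - 660 = (-(1/48)v - 1/12)(48v^3 - 624v^2 + 336v + 7920) + (0)
Last nonzero remainder: 48v^3 - 624v^2 + 336v + 7920. Dividing through by 48 gives the monic gcd v^3 - 13v^2 + 7v + 165.
Cancel v^3 - 13v^2 + 7v + 165 from numerator and denominator to get the reduced form.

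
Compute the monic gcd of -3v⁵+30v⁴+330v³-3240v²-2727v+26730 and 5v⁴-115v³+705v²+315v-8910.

v³-17v²+39v+297

Euclidean algorithm in ℚ[v]:
  -3v⁵+30v⁴+330v³-3240v²-2727v+26730 = (-(3/5)v-39/5)(5v⁴-115v³+705v²+315v-8910) + (-144v³+2448v²-5616v-42768)
  5v⁴-115v³+705v²+315v-8910 = (-(5/144)v+5/24)(-144v³+2448v²-5616v-42768) + (0)
Last nonzero remainder: -144v³+2448v²-5616v-42768. Dividing through by -144 gives the monic gcd v³-17v²+39v+297.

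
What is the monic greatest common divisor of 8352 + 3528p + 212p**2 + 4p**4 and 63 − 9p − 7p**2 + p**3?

3 + p

Euclidean algorithm in ℚ[p]:
  4p**4 + 212p**2 + 3528p + 8352 = (4p + 28)(p**3 − 7p**2 − 9p + 63) + (444p**2 + 3528p + 6588)
  p**3 − 7p**2 − 9p + 63 = ((1/444)p − 553/16428)(444p**2 + 3528p + 6588) + ((129948/1369)p + 389844/1369)
  444p**2 + 3528p + 6588 = ((50653/10829)p + 250527/10829)((129948/1369)p + 389844/1369) + (0)
Last nonzero remainder: (129948/1369)p + 389844/1369. Dividing through by 129948/1369 gives the monic gcd p + 3.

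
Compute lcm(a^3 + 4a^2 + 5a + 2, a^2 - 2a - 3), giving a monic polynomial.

a^4 + a^3 - 7a^2 - 13a - 6

Euclidean algorithm in ℚ[a]:
  a^3 + 4a^2 + 5a + 2 = (a + 6)(a^2 - 2a - 3) + (20a + 20)
  a^2 - 2a - 3 = ((1/20)a - 3/20)(20a + 20) + (0)
Last nonzero remainder: 20a + 20. Dividing through by 20 gives the monic gcd a + 1.
Then lcm(f, g) = f·g / gcd(f, g); expanding and making the result monic gives the answer.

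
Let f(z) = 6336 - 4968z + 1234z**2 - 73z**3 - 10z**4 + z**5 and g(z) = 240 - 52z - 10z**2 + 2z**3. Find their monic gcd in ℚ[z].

24 - 10z + z**2

Repeated division with remainder:
  z**5 - 10z**4 - 73z**3 + 1234z**2 - 4968z + 6336 = ((1/2)z**2 - (5/2)z - 36)(2z**3 - 10z**2 - 52z + 240) + (624z**2 - 6240z + 14976)
  2z**3 - 10z**2 - 52z + 240 = ((1/312)z + 5/312)(624z**2 - 6240z + 14976) + (0)
Last nonzero remainder: 624z**2 - 6240z + 14976. Dividing through by 624 gives the monic gcd z**2 - 10z + 24.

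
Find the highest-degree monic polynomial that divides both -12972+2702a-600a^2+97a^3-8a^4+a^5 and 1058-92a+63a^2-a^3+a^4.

46+2a+a^2

By polynomial division,
  a^5-8a^4+97a^3-600a^2+2702a-12972 = (a-7)(a^4-a^3+63a^2-92a+1058) + (27a^3-67a^2+1000a-5566)
  a^4-a^3+63a^2-92a+1058 = ((1/27)a+40/729)(27a^3-67a^2+1000a-5566) + ((21607/729)a^2+(43214/729)a+993922/729)
  27a^3-67a^2+1000a-5566 = ((19683/21607)a-88209/21607)((21607/729)a^2+(43214/729)a+993922/729) + (0)
Last nonzero remainder: (21607/729)a^2+(43214/729)a+993922/729. Dividing through by 21607/729 gives the monic gcd a^2+2a+46.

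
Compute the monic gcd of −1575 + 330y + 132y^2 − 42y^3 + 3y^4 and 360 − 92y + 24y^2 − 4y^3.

−5 + y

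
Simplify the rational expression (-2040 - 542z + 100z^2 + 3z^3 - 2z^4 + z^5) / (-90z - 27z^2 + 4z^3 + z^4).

(136 + 18z + z^3)/(6z + z^2)

By polynomial division,
  z^5 - 2z^4 + 3z^3 + 100z^2 - 542z - 2040 = (z - 6)(z^4 + 4z^3 - 27z^2 - 90z) + (54z^3 + 28z^2 - 1082z - 2040)
  z^4 + 4z^3 - 27z^2 - 90z = ((1/54)z + 47/729)(54z^3 + 28z^2 - 1082z - 2040) + (-(6392/729)z^2 + (12784/729)z + 31960/243)
  54z^3 + 28z^2 - 1082z - 2040 = (-(19683/3196)z - 729/47)(-(6392/729)z^2 + (12784/729)z + 31960/243) + (0)
Last nonzero remainder: -(6392/729)z^2 + (12784/729)z + 31960/243. Dividing through by -6392/729 gives the monic gcd z^2 - 2z - 15.
Cancel z^2 - 2z - 15 from numerator and denominator to get the reduced form.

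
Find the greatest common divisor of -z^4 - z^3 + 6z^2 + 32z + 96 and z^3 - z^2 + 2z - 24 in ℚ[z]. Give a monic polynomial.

By polynomial division,
  -z^4 - z^3 + 6z^2 + 32z + 96 = (-z - 2)(z^3 - z^2 + 2z - 24) + (6z^2 + 12z + 48)
  z^3 - z^2 + 2z - 24 = ((1/6)z - 1/2)(6z^2 + 12z + 48) + (0)
Last nonzero remainder: 6z^2 + 12z + 48. Dividing through by 6 gives the monic gcd z^2 + 2z + 8.

z^2 + 2z + 8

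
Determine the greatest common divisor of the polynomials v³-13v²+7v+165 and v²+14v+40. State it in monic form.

1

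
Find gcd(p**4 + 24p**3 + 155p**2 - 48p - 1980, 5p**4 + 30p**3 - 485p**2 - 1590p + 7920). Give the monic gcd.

p**3 + 14p**2 + 15p - 198

Apply the Euclidean algorithm:
  p**4 + 24p**3 + 155p**2 - 48p - 1980 = (1/5)(5p**4 + 30p**3 - 485p**2 - 1590p + 7920) + (18p**3 + 252p**2 + 270p - 3564)
  5p**4 + 30p**3 - 485p**2 - 1590p + 7920 = ((5/18)p - 20/9)(18p**3 + 252p**2 + 270p - 3564) + (0)
Last nonzero remainder: 18p**3 + 252p**2 + 270p - 3564. Dividing through by 18 gives the monic gcd p**3 + 14p**2 + 15p - 198.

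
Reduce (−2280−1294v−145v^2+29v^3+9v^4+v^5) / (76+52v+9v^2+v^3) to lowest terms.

By polynomial division,
  v^5+9v^4+29v^3−145v^2−1294v−2280 = (v^2−23)(v^3+9v^2+52v+76) + (−14v^2−98v−532)
  v^3+9v^2+52v+76 = (−(1/14)v−1/7)(−14v^2−98v−532) + (0)
Last nonzero remainder: −14v^2−98v−532. Dividing through by −14 gives the monic gcd v^2+7v+38.
Cancel v^2+7v+38 from numerator and denominator to get the reduced form.

(−60−23v+2v^2+v^3)/(2+v)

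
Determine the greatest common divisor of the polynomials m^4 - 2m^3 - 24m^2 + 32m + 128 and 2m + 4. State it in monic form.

m + 2

By polynomial division,
  m^4 - 2m^3 - 24m^2 + 32m + 128 = ((1/2)m^3 - 2m^2 - 8m + 32)(2m + 4) + (0)
Last nonzero remainder: 2m + 4. Dividing through by 2 gives the monic gcd m + 2.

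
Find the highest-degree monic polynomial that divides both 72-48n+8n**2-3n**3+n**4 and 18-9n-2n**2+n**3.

6-5n+n**2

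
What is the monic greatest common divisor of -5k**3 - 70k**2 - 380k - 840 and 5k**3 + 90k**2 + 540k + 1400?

By polynomial division,
  -5k**3 - 70k**2 - 380k - 840 = (-1)(5k**3 + 90k**2 + 540k + 1400) + (20k**2 + 160k + 560)
  5k**3 + 90k**2 + 540k + 1400 = ((1/4)k + 5/2)(20k**2 + 160k + 560) + (0)
Last nonzero remainder: 20k**2 + 160k + 560. Dividing through by 20 gives the monic gcd k**2 + 8k + 28.

k**2 + 8k + 28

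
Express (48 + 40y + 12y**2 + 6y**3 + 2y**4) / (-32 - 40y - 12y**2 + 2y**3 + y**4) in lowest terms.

(12 - 2y + 2y**2)/(-8 - 2y + y**2)

Repeated division with remainder:
  2y**4 + 6y**3 + 12y**2 + 40y + 48 = (2)(y**4 + 2y**3 - 12y**2 - 40y - 32) + (2y**3 + 36y**2 + 120y + 112)
  y**4 + 2y**3 - 12y**2 - 40y - 32 = ((1/2)y - 8)(2y**3 + 36y**2 + 120y + 112) + (216y**2 + 864y + 864)
  2y**3 + 36y**2 + 120y + 112 = ((1/108)y + 7/54)(216y**2 + 864y + 864) + (0)
Last nonzero remainder: 216y**2 + 864y + 864. Dividing through by 216 gives the monic gcd y**2 + 4y + 4.
Cancel y**2 + 4y + 4 from numerator and denominator to get the reduced form.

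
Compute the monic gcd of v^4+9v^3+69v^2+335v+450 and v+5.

v+5

Repeated division with remainder:
  v^4+9v^3+69v^2+335v+450 = (v^3+4v^2+49v+90)(v+5) + (0)
The last nonzero remainder v+5 is already monic.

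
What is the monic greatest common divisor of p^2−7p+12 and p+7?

1

Apply the Euclidean algorithm:
  p^2−7p+12 = (p−14)(p+7) + (110)
  p+7 = ((1/110)p+7/110)(110) + (0)
The last nonzero remainder is the constant 110, so the polynomials are coprime and gcd = 1.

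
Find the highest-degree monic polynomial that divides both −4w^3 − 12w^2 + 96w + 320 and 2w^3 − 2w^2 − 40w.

w^2 − w − 20

By polynomial division,
  −4w^3 − 12w^2 + 96w + 320 = (−2)(2w^3 − 2w^2 − 40w) + (−16w^2 + 16w + 320)
  2w^3 − 2w^2 − 40w = (−(1/8)w)(−16w^2 + 16w + 320) + (0)
Last nonzero remainder: −16w^2 + 16w + 320. Dividing through by −16 gives the monic gcd w^2 − w − 20.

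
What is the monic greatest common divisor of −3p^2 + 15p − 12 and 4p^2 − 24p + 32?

p − 4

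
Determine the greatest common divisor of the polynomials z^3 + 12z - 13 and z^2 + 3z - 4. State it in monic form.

z - 1

Apply the Euclidean algorithm:
  z^3 + 12z - 13 = (z - 3)(z^2 + 3z - 4) + (25z - 25)
  z^2 + 3z - 4 = ((1/25)z + 4/25)(25z - 25) + (0)
Last nonzero remainder: 25z - 25. Dividing through by 25 gives the monic gcd z - 1.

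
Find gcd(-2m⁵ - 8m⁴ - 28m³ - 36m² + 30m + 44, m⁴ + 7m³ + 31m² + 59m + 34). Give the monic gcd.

m² + 3m + 2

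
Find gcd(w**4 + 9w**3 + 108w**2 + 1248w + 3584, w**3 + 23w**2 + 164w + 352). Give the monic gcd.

Repeated division with remainder:
  w**4 + 9w**3 + 108w**2 + 1248w + 3584 = (w - 14)(w**3 + 23w**2 + 164w + 352) + (266w**2 + 3192w + 8512)
  w**3 + 23w**2 + 164w + 352 = ((1/266)w + 11/266)(266w**2 + 3192w + 8512) + (0)
Last nonzero remainder: 266w**2 + 3192w + 8512. Dividing through by 266 gives the monic gcd w**2 + 12w + 32.

w**2 + 12w + 32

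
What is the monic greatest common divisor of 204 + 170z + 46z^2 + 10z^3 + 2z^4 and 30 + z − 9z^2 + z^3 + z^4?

6 + 5z + z^2

By polynomial division,
  2z^4 + 10z^3 + 46z^2 + 170z + 204 = (2)(z^4 + z^3 − 9z^2 + z + 30) + (8z^3 + 64z^2 + 168z + 144)
  z^4 + z^3 − 9z^2 + z + 30 = ((1/8)z − 7/8)(8z^3 + 64z^2 + 168z + 144) + (26z^2 + 130z + 156)
  8z^3 + 64z^2 + 168z + 144 = ((4/13)z + 12/13)(26z^2 + 130z + 156) + (0)
Last nonzero remainder: 26z^2 + 130z + 156. Dividing through by 26 gives the monic gcd z^2 + 5z + 6.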